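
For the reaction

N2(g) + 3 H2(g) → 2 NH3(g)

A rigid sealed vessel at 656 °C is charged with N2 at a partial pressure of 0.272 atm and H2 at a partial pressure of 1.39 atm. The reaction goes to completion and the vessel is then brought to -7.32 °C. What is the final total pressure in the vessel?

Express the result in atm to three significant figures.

0.320 atm

With V and T fixed, P_i ∝ n_i, so the mole ratios apply directly to partial pressures at 656 °C.
P(H2) required for 0.272 atm of N2 = (3/1) × 0.272 = 0.8160 atm; available 1.39 atm, so N2 is limiting.
P(H2) remaining = 1.39 − (3/1) × 0.272 = 0.5740 atm
P(gaseous products) = (2)/1 × 0.272 = 0.5440 atm
P_total at 656 °C = 0.5740 + 0.5440 = 1.118 atm
Scaling to -7.32 °C: P = 1.118 × 265.83/929.15 = 0.3199 atm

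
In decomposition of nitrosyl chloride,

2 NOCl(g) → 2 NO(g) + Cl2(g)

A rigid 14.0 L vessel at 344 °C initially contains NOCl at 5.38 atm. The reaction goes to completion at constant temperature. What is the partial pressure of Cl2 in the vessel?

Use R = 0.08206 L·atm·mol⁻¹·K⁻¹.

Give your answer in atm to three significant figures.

2.69 atm

n(NOCl)₀ = PV/RT = (5.38 × 14.0) / (0.08206 × 617.15) = 1.487 mol
n(Cl2) = (1/2) × 1.487 = 0.7435 mol
P(Cl2) = nRT/V = 0.7435 × 0.08206 × 617.15 / 14.0 = 2.690 atm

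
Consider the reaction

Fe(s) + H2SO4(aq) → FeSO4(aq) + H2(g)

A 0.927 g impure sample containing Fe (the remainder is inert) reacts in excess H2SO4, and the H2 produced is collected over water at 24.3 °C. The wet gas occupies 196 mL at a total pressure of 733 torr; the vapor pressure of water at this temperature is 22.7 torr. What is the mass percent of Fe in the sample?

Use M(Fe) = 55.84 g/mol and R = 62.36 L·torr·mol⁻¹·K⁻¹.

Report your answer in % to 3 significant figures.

P(H2) = 733 − 22.7 = 710.3 torr
n(H2) = PV/RT = (710.3 × 0.1960) / (62.36 × 297.45) = 0.007505 mol
n(Fe) = (1/1) × 0.007505 = 0.007505 mol
m(Fe) = 0.007505 × 55.84 = 0.4191 g
%Fe = 0.4191 / 0.927 × 100 = 45.21%

45.2 %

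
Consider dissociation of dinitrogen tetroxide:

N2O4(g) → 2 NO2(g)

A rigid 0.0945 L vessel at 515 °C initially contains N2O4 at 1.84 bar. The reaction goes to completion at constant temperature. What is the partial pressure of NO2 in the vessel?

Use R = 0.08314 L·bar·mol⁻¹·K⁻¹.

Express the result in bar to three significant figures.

3.68 bar

n(N2O4)₀ = PV/RT = (1.84 × 0.0945) / (0.08314 × 788.15) = 0.002654 mol
n(NO2) = (2/1) × 0.002654 = 0.005308 mol
P(NO2) = nRT/V = 0.005308 × 0.08314 × 788.15 / 0.0945 = 3.681 bar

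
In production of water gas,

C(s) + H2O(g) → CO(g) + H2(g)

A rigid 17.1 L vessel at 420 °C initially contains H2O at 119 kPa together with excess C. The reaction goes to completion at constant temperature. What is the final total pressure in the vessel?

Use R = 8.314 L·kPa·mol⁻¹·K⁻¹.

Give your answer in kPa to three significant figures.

At constant T and V, P ∝ n(gas): 1 mol gas → 2 mol gas.
P_final = (2/1) × 119 = 238.0 kPa

238 kPa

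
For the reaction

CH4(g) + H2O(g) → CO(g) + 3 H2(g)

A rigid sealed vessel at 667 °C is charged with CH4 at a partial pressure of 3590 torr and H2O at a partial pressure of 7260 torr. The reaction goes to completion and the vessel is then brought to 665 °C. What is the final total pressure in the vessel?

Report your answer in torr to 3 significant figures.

With V and T fixed, P_i ∝ n_i, so the mole ratios apply directly to partial pressures at 667 °C.
P(H2O) required for 3590 torr of CH4 = (1/1) × 3590 = 3590 torr; available 7260 torr, so CH4 is limiting.
P(H2O) remaining = 7260 − (1/1) × 3590 = 3670 torr
P(gaseous products) = (1+3)/1 × 3590 = 14360 torr
P_total at 667 °C = 3670 + 14360 = 18030 torr
Scaling to 665 °C: P = 18030 × 938.15/940.15 = 17990 torr

18000 torr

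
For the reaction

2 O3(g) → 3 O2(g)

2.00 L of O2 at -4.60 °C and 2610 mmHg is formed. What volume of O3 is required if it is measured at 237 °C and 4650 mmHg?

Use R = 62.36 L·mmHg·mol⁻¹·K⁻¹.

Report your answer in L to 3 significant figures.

n(O2) = PV/RT = (2610 × 2.00) / (62.36 × 268.55) = 0.3117 mol
n(O3) = (2/3) × 0.3117 = 0.2078 mol
V = nRT/P = 0.2078 × 62.36 × 510.15 / 4650 = 1.422 L

1.42 L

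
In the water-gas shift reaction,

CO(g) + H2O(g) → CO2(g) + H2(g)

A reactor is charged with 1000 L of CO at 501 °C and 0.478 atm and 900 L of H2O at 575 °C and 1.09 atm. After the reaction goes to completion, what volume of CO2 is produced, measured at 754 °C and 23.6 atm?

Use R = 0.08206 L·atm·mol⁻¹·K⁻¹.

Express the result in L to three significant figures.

n(CO) = PV/RT = (0.478 × 1000) / (0.08206 × 774.15) = 7.524 mol
n(H2O) = PV/RT = (1.09 × 900) / (0.08206 × 848.15) = 14.09 mol
For 7.524 mol CO, stoichiometry requires (1/1) × 7.524 = 7.524 mol H2O; 14.09 mol is available, so CO is limiting.
n(CO2) = (1/1) × 7.524 = 7.524 mol
V(CO2) = nRT/P = 7.524 × 0.08206 × 1027.15 / 23.6 = 26.87 L

26.9 L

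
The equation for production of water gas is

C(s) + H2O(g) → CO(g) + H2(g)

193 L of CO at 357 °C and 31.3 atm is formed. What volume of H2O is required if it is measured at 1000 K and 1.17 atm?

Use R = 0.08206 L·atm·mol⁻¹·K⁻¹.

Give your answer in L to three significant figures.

n(CO) = PV/RT = (31.3 × 193) / (0.08206 × 630.15) = 116.8 mol
n(H2O) = (1/1) × 116.8 = 116.8 mol
V = nRT/P = 116.8 × 0.08206 × 1000 / 1.17 = 8192 L

8190 L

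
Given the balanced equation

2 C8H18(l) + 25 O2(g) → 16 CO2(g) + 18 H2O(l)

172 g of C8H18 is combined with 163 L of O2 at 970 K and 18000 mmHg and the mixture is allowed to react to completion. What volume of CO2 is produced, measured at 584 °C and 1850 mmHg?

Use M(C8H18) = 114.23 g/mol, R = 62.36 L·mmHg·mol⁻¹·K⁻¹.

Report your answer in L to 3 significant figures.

n(C8H18) = 172 / 114.23 = 1.506 mol
n(O2) = PV/RT = (18000 × 163) / (62.36 × 970) = 48.50 mol
For 1.506 mol C8H18, stoichiometry requires (25/2) × 1.506 = 18.82 mol O2; 48.50 mol is available, so C8H18 is limiting.
n(CO2) = (16/2) × 1.506 = 12.05 mol
V(CO2) = nRT/P = 12.05 × 62.36 × 857.15 / 1850 = 348.2 L

348 L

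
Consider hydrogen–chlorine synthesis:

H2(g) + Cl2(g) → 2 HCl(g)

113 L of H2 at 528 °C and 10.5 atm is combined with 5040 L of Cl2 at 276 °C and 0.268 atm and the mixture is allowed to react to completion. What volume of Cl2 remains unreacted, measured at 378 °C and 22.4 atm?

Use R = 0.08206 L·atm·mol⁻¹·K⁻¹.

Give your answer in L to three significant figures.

28.4 L

n(H2) = PV/RT = (10.5 × 113) / (0.08206 × 801.15) = 18.05 mol
n(Cl2) = PV/RT = (0.268 × 5040) / (0.08206 × 549.15) = 29.97 mol
For 18.05 mol H2, stoichiometry requires (1/1) × 18.05 = 18.05 mol Cl2; 29.97 mol is available, so H2 is limiting.
n(Cl2) consumed = (1/1) × 18.05 = 18.05 mol; remaining = 29.97 − 18.05 = 11.92 mol
V(Cl2) = nRT/P = 11.92 × 0.08206 × 651.15 / 22.4 = 28.43 L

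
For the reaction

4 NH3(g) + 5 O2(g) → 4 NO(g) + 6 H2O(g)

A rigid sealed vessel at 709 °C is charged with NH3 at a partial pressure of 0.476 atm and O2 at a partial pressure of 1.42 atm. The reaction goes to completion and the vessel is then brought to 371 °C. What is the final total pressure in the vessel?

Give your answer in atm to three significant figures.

Because the vessel is rigid and T is held at 709 °C, work the stoichiometry in partial pressures (P_i = n_iRT/V).
P(O2) required for 0.476 atm of NH3 = (5/4) × 0.476 = 0.5950 atm; available 1.42 atm, so NH3 is limiting.
P(O2) remaining = 1.42 − (5/4) × 0.476 = 0.8250 atm
P(gaseous products) = (4+6)/4 × 0.476 = 1.190 atm
P_total at 709 °C = 0.8250 + 1.190 = 2.015 atm
Scaling to 371 °C: P = 2.015 × 644.15/982.15 = 1.322 atm

1.32 atm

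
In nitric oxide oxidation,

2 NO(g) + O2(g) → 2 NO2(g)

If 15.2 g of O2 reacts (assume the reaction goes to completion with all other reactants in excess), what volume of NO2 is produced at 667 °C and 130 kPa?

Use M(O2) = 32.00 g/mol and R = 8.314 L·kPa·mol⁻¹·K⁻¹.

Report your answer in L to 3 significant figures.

57.1 L

n(O2) = 15.20 / 32.00 = 0.4750 mol
n(NO2) = (2/1) × 0.4750 = 0.9500 mol
V = nRT/P = 0.9500 × 8.314 × 940.15 / 130 = 57.12 L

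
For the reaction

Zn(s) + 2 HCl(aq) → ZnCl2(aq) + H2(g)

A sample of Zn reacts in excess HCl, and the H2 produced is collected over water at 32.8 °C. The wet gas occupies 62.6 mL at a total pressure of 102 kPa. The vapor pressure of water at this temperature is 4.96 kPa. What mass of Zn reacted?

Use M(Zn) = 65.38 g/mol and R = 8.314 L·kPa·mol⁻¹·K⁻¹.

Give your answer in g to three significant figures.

0.156 g

P(H2) = 102 − 4.96 = 97.04 kPa
n(H2) = PV/RT = (97.04 × 0.06260) / (8.314 × 305.95) = 0.002388 mol
n(Zn) = (1/1) × 0.002388 = 0.002388 mol
m(Zn) = 0.002388 × 65.38 = 0.1561 g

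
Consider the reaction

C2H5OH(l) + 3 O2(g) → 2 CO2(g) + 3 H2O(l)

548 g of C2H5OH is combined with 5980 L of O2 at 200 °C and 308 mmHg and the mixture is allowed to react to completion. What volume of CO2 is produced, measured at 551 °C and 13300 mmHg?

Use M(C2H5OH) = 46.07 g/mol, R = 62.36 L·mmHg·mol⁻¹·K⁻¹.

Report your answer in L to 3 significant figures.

n(C2H5OH) = 548 / 46.07 = 11.89 mol
n(O2) = PV/RT = (308 × 5980) / (62.36 × 473.15) = 62.42 mol
For 11.89 mol C2H5OH, stoichiometry requires (3/1) × 11.89 = 35.67 mol O2; 62.42 mol is available, so C2H5OH is limiting.
n(CO2) = (2/1) × 11.89 = 23.78 mol
V(CO2) = nRT/P = 23.78 × 62.36 × 824.15 / 13300 = 91.89 L

91.9 L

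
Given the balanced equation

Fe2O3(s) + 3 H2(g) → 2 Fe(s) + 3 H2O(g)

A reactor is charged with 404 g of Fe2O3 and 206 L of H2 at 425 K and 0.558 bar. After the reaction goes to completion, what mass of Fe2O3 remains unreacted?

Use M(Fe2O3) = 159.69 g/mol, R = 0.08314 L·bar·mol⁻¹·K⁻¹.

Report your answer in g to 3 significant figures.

n(Fe2O3) = 404 / 159.69 = 2.530 mol
n(H2) = PV/RT = (0.558 × 206) / (0.08314 × 425) = 3.253 mol
For 2.530 mol Fe2O3, stoichiometry requires (3/1) × 2.530 = 7.590 mol H2; 3.253 mol is available, so H2 is limiting.
n(Fe2O3) consumed = (1/3) × 3.253 = 1.084 mol; remaining = 2.530 − 1.084 = 1.446 mol
m(Fe2O3) = 1.446 × 159.69 = 230.9 g

231 g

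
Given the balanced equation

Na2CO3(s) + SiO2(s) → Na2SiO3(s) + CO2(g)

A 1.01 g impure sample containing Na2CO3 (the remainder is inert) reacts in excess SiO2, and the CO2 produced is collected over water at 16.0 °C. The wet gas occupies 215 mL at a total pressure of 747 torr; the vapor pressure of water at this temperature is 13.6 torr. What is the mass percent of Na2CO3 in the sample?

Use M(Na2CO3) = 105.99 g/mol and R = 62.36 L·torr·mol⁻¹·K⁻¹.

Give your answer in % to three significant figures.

91.8 %

P(CO2) = 747 − 13.6 = 733.4 torr
n(CO2) = PV/RT = (733.4 × 0.2150) / (62.36 × 289.15) = 0.008745 mol
n(Na2CO3) = (1/1) × 0.008745 = 0.008745 mol
m(Na2CO3) = 0.008745 × 105.99 = 0.9269 g
%Na2CO3 = 0.9269 / 1.01 × 100 = 91.77%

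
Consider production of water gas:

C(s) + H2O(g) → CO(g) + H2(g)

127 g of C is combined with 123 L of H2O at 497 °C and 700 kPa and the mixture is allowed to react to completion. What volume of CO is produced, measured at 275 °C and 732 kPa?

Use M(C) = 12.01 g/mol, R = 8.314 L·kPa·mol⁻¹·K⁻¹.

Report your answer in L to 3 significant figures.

n(C) = 127 / 12.01 = 10.57 mol
n(H2O) = PV/RT = (700 × 123) / (8.314 × 770.15) = 13.45 mol
For 10.57 mol C, stoichiometry requires (1/1) × 10.57 = 10.57 mol H2O; 13.45 mol is available, so C is limiting.
n(CO) = (1/1) × 10.57 = 10.57 mol
V(CO) = nRT/P = 10.57 × 8.314 × 548.15 / 732 = 65.81 L

65.8 L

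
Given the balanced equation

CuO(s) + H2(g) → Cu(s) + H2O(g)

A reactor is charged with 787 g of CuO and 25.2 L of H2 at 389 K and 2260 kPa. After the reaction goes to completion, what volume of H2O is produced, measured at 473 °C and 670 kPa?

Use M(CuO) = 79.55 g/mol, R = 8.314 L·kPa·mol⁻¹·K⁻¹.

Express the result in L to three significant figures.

91.6 L

n(CuO) = 787 / 79.55 = 9.893 mol
n(H2) = PV/RT = (2260 × 25.2) / (8.314 × 389) = 17.61 mol
For 9.893 mol CuO, stoichiometry requires (1/1) × 9.893 = 9.893 mol H2; 17.61 mol is available, so CuO is limiting.
n(H2O) = (1/1) × 9.893 = 9.893 mol
V(H2O) = nRT/P = 9.893 × 8.314 × 746.15 / 670 = 91.60 L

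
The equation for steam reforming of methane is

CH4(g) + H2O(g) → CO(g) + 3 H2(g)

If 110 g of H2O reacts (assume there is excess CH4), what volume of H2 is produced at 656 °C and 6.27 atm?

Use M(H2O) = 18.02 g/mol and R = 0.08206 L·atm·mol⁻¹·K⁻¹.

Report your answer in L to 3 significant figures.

n(H2O) = 110.0 / 18.02 = 6.104 mol
n(H2) = (3/1) × 6.104 = 18.31 mol
V = nRT/P = 18.31 × 0.08206 × 929.15 / 6.27 = 222.7 L

223 L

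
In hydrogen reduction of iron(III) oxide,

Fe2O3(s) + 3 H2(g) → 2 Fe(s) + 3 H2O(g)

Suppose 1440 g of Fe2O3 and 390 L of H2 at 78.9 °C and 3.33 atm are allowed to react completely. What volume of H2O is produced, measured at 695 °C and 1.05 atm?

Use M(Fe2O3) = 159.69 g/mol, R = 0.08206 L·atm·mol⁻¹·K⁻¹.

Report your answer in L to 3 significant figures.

n(Fe2O3) = 1440 / 159.69 = 9.017 mol
n(H2) = PV/RT = (3.33 × 390) / (0.08206 × 352.05) = 44.95 mol
For 9.017 mol Fe2O3, stoichiometry requires (3/1) × 9.017 = 27.05 mol H2; 44.95 mol is available, so Fe2O3 is limiting.
n(H2O) = (3/1) × 9.017 = 27.05 mol
V(H2O) = nRT/P = 27.05 × 0.08206 × 968.15 / 1.05 = 2047 L

2050 L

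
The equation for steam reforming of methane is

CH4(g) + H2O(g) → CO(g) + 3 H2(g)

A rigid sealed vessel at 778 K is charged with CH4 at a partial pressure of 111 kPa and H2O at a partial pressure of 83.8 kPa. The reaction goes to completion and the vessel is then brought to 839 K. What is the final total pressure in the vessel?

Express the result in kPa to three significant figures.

391 kPa

With V and T fixed, P_i ∝ n_i, so the mole ratios apply directly to partial pressures at 778 K.
P(H2O) required for 111 kPa of CH4 = (1/1) × 111 = 111.0 kPa; available 83.8 kPa, so H2O is limiting.
P(CH4) remaining = 111 − (1/1) × 83.8 = 27.20 kPa
P(gaseous products) = (1+3)/1 × 83.8 = 335.2 kPa
P_total at 778 K = 27.20 + 335.2 = 362.4 kPa
Scaling to 839 K: P = 362.4 × 839/778 = 390.8 kPa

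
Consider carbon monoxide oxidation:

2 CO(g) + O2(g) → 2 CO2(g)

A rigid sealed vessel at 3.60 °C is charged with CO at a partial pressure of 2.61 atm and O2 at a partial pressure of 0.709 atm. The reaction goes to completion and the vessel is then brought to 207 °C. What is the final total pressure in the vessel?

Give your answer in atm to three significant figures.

At constant V, partial pressures at 3.60 °C are proportional to moles, so apply stoichiometry directly to pressures.
P(O2) required for 2.61 atm of CO = (1/2) × 2.61 = 1.305 atm; available 0.709 atm, so O2 is limiting.
P(CO) remaining = 2.61 − (2/1) × 0.709 = 1.192 atm
P(gaseous products) = (2)/1 × 0.709 = 1.418 atm
P_total at 3.60 °C = 1.192 + 1.418 = 2.610 atm
Scaling to 207 °C: P = 2.610 × 480.15/276.75 = 4.528 atm

4.53 atm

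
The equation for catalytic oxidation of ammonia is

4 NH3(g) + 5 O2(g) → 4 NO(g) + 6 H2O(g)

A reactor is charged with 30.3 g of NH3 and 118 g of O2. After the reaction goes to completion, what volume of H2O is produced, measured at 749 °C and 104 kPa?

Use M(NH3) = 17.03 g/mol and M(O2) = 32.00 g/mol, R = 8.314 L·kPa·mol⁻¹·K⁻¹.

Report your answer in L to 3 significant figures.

218 L

n(NH3) = 30.3 / 17.03 = 1.779 mol
n(O2) = 118 / 32.00 = 3.688 mol
For 1.779 mol NH3, stoichiometry requires (5/4) × 1.779 = 2.224 mol O2; 3.688 mol is available, so NH3 is limiting.
n(H2O) = (6/4) × 1.779 = 2.668 mol
V(H2O) = nRT/P = 2.668 × 8.314 × 1022.15 / 104 = 218.0 L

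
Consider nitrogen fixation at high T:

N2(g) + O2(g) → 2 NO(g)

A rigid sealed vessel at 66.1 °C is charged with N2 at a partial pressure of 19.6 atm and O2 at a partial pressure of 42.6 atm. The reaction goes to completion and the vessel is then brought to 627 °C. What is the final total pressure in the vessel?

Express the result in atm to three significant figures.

Because the vessel is rigid and T is held at 66.1 °C, work the stoichiometry in partial pressures (P_i = n_iRT/V).
P(O2) required for 19.6 atm of N2 = (1/1) × 19.6 = 19.60 atm; available 42.6 atm, so N2 is limiting.
P(O2) remaining = 42.6 − (1/1) × 19.6 = 23.00 atm
P(gaseous products) = (2)/1 × 19.6 = 39.20 atm
P_total at 66.1 °C = 23.00 + 39.20 = 62.20 atm
Scaling to 627 °C: P = 62.20 × 900.15/339.25 = 165.0 atm

165 atm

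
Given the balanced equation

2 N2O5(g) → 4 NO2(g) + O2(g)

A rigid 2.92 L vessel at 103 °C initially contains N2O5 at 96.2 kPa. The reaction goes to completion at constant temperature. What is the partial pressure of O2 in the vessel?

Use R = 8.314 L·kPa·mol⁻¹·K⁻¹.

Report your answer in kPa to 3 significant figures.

n(N2O5)₀ = PV/RT = (96.2 × 2.92) / (8.314 × 376.15) = 0.08982 mol
n(O2) = (1/2) × 0.08982 = 0.04491 mol
P(O2) = nRT/V = 0.04491 × 8.314 × 376.15 / 2.92 = 48.10 kPa

48.1 kPa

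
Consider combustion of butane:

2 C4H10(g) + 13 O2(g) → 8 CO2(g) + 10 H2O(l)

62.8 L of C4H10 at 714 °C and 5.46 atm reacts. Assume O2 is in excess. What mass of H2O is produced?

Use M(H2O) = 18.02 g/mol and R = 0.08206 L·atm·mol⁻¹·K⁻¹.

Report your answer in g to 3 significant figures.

381 g

n(C4H10) = PV/RT = (5.46 × 62.8) / (0.08206 × 987.15) = 4.233 mol
n(H2O) = (10/2) × 4.233 = 21.16 mol
m(H2O) = 21.16 × 18.02 = 381.3 g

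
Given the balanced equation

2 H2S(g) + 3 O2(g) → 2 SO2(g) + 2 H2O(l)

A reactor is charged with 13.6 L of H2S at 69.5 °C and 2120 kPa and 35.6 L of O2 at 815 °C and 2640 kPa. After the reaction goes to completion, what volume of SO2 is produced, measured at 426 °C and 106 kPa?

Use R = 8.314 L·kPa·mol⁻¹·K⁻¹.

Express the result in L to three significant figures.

n(H2S) = PV/RT = (2120 × 13.6) / (8.314 × 342.65) = 10.12 mol
n(O2) = PV/RT = (2640 × 35.6) / (8.314 × 1088.15) = 10.39 mol
For 10.12 mol H2S, stoichiometry requires (3/2) × 10.12 = 15.18 mol O2; 10.39 mol is available, so O2 is limiting.
n(SO2) = (2/3) × 10.39 = 6.927 mol
V(SO2) = nRT/P = 6.927 × 8.314 × 699.15 / 106 = 379.9 L

380 L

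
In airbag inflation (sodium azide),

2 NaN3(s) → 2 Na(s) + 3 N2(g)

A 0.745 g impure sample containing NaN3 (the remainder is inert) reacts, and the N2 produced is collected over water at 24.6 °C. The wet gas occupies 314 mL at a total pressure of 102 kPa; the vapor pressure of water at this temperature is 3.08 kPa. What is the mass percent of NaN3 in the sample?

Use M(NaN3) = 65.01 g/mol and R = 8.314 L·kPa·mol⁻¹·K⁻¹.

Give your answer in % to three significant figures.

P(N2) = 102 − 3.08 = 98.92 kPa
n(N2) = PV/RT = (98.92 × 0.3140) / (8.314 × 297.75) = 0.01255 mol
n(NaN3) = (2/3) × 0.01255 = 0.008367 mol
m(NaN3) = 0.008367 × 65.01 = 0.5439 g
%NaN3 = 0.5439 / 0.745 × 100 = 73.01%

73.0 %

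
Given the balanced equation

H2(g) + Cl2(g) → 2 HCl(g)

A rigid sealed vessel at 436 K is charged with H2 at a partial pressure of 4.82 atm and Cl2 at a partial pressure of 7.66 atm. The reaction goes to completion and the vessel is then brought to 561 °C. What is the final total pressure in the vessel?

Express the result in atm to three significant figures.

23.9 atm

With V and T fixed, P_i ∝ n_i, so the mole ratios apply directly to partial pressures at 436 K.
P(Cl2) required for 4.82 atm of H2 = (1/1) × 4.82 = 4.820 atm; available 7.66 atm, so H2 is limiting.
P(Cl2) remaining = 7.66 − (1/1) × 4.82 = 2.840 atm
P(gaseous products) = (2)/1 × 4.82 = 9.640 atm
P_total at 436 K = 2.840 + 9.640 = 12.48 atm
Scaling to 561 °C: P = 12.48 × 834.15/436 = 23.88 atm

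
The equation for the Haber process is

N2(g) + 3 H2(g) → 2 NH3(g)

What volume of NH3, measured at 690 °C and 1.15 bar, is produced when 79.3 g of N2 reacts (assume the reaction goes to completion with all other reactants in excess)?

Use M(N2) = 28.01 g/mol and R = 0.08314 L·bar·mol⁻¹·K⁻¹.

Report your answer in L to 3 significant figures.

394 L

n(N2) = 79.30 / 28.01 = 2.831 mol
n(NH3) = (2/1) × 2.831 = 5.662 mol
V = nRT/P = 5.662 × 0.08314 × 963.15 / 1.15 = 394.3 L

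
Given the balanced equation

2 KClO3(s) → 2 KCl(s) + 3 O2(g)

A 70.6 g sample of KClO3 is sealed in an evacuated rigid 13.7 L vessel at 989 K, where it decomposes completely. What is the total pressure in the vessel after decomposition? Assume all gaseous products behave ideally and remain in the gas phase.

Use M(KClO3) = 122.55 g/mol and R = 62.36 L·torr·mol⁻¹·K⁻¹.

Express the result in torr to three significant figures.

3890 torr

n(KClO3) = 70.6 / 122.55 = 0.5761 mol
n(gas produced) = (3/2) × 0.5761 = 0.8641 mol
P = nRT/V = 0.8641 × 62.36 × 989 / 13.7 = 3890 torr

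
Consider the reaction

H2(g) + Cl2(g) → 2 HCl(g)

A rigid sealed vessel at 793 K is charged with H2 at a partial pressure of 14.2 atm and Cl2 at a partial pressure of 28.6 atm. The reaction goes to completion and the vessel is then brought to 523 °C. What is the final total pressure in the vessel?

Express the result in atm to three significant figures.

43.0 atm

At constant V, partial pressures at 793 K are proportional to moles, so apply stoichiometry directly to pressures.
P(Cl2) required for 14.2 atm of H2 = (1/1) × 14.2 = 14.20 atm; available 28.6 atm, so H2 is limiting.
P(Cl2) remaining = 28.6 − (1/1) × 14.2 = 14.40 atm
P(gaseous products) = (2)/1 × 14.2 = 28.40 atm
P_total at 793 K = 14.40 + 28.40 = 42.80 atm
Scaling to 523 °C: P = 42.80 × 796.15/793 = 42.97 atm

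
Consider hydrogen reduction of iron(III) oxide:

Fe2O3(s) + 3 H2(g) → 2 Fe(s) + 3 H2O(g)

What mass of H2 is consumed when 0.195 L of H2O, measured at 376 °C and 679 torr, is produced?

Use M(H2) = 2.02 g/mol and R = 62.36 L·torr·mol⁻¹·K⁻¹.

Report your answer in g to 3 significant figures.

n(H2O) = PV/RT = (679 × 0.195) / (62.36 × 649.15) = 0.003271 mol
n(H2) = (3/3) × 0.003271 = 0.003271 mol
m(H2) = 0.003271 × 2.02 = 0.006607 g

0.00661 g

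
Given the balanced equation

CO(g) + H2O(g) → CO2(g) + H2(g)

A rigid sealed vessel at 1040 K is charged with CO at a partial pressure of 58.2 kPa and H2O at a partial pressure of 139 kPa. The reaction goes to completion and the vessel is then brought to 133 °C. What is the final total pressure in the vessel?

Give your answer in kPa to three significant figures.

Because the vessel is rigid and T is held at 1040 K, work the stoichiometry in partial pressures (P_i = n_iRT/V).
P(H2O) required for 58.2 kPa of CO = (1/1) × 58.2 = 58.20 kPa; available 139 kPa, so CO is limiting.
P(H2O) remaining = 139 − (1/1) × 58.2 = 80.80 kPa
P(gaseous products) = (1+1)/1 × 58.2 = 116.4 kPa
P_total at 1040 K = 80.80 + 116.4 = 197.2 kPa
Scaling to 133 °C: P = 197.2 × 406.15/1040 = 77.01 kPa

77.0 kPa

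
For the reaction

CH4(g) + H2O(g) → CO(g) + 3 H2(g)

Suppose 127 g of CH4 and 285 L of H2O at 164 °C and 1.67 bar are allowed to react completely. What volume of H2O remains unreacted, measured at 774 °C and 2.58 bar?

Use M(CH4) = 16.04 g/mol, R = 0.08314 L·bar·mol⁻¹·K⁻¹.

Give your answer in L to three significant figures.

175 L

n(CH4) = 127 / 16.04 = 7.918 mol
n(H2O) = PV/RT = (1.67 × 285) / (0.08314 × 437.15) = 13.10 mol
For 7.918 mol CH4, stoichiometry requires (1/1) × 7.918 = 7.918 mol H2O; 13.10 mol is available, so CH4 is limiting.
n(H2O) consumed = (1/1) × 7.918 = 7.918 mol; remaining = 13.10 − 7.918 = 5.182 mol
V(H2O) = nRT/P = 5.182 × 0.08314 × 1047.15 / 2.58 = 174.9 L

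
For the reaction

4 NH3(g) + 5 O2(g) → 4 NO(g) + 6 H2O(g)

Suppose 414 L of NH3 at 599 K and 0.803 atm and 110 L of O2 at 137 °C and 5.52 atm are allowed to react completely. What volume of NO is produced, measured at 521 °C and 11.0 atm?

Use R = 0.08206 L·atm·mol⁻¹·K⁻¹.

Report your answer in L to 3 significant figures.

40.1 L

n(NH3) = PV/RT = (0.803 × 414) / (0.08206 × 599) = 6.763 mol
n(O2) = PV/RT = (5.52 × 110) / (0.08206 × 410.15) = 18.04 mol
For 6.763 mol NH3, stoichiometry requires (5/4) × 6.763 = 8.454 mol O2; 18.04 mol is available, so NH3 is limiting.
n(NO) = (4/4) × 6.763 = 6.763 mol
V(NO) = nRT/P = 6.763 × 0.08206 × 794.15 / 11.0 = 40.07 L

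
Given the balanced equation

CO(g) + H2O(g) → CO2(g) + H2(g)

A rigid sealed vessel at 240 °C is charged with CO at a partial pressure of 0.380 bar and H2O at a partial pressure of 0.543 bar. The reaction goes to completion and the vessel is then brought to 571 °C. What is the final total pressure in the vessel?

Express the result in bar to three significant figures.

Because the vessel is rigid and T is held at 240 °C, work the stoichiometry in partial pressures (P_i = n_iRT/V).
P(H2O) required for 0.380 bar of CO = (1/1) × 0.380 = 0.3800 bar; available 0.543 bar, so CO is limiting.
P(H2O) remaining = 0.543 − (1/1) × 0.380 = 0.1630 bar
P(gaseous products) = (1+1)/1 × 0.380 = 0.7600 bar
P_total at 240 °C = 0.1630 + 0.7600 = 0.9230 bar
Scaling to 571 °C: P = 0.9230 × 844.15/513.15 = 1.518 bar

1.52 bar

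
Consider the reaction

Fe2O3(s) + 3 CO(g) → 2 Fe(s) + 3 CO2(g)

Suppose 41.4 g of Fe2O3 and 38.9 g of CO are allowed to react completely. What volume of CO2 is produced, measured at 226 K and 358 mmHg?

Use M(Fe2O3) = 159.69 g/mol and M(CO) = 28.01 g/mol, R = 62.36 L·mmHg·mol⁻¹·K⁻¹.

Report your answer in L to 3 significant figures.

30.6 L

n(Fe2O3) = 41.4 / 159.69 = 0.2593 mol
n(CO) = 38.9 / 28.01 = 1.389 mol
For 0.2593 mol Fe2O3, stoichiometry requires (3/1) × 0.2593 = 0.7779 mol CO; 1.389 mol is available, so Fe2O3 is limiting.
n(CO2) = (3/1) × 0.2593 = 0.7779 mol
V(CO2) = nRT/P = 0.7779 × 62.36 × 226 / 358 = 30.62 L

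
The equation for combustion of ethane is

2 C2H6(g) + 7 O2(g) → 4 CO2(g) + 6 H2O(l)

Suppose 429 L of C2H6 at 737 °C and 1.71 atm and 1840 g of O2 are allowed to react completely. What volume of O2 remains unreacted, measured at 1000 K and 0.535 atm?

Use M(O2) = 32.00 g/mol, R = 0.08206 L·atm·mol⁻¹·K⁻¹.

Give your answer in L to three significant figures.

n(C2H6) = PV/RT = (1.71 × 429) / (0.08206 × 1010.15) = 8.850 mol
n(O2) = 1840 / 32.00 = 57.50 mol
For 8.850 mol C2H6, stoichiometry requires (7/2) × 8.850 = 30.97 mol O2; 57.50 mol is available, so C2H6 is limiting.
n(O2) consumed = (7/2) × 8.850 = 30.97 mol; remaining = 57.50 − 30.97 = 26.53 mol
V(O2) = nRT/P = 26.53 × 0.08206 × 1000 / 0.535 = 4069 L

4070 L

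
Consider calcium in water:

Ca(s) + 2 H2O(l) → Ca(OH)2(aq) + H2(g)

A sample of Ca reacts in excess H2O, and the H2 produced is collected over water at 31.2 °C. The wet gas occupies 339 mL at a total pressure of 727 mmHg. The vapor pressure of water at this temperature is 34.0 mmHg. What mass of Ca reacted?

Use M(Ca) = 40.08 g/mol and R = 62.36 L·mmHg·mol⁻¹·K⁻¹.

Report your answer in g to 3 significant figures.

P(H2) = 727 − 34.0 = 693.0 mmHg
n(H2) = PV/RT = (693.0 × 0.3390) / (62.36 × 304.35) = 0.01238 mol
n(Ca) = (1/1) × 0.01238 = 0.01238 mol
m(Ca) = 0.01238 × 40.08 = 0.4962 g

0.496 g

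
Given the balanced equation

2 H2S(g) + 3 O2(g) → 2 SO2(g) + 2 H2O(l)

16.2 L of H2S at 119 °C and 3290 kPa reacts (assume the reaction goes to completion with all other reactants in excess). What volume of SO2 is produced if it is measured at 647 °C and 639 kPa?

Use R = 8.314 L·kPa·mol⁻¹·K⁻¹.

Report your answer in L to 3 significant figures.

n(H2S) = PV/RT = (3290 × 16.2) / (8.314 × 392.15) = 16.35 mol
n(SO2) = (2/2) × 16.35 = 16.35 mol
V = nRT/P = 16.35 × 8.314 × 920.15 / 639 = 195.7 L

196 L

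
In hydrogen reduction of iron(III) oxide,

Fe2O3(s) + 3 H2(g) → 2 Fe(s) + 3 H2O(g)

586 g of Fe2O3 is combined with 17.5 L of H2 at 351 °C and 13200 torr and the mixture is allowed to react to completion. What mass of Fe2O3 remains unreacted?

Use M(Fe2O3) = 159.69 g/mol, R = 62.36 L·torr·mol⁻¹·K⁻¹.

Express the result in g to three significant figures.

n(Fe2O3) = 586 / 159.69 = 3.670 mol
n(H2) = PV/RT = (13200 × 17.5) / (62.36 × 624.15) = 5.935 mol
For 3.670 mol Fe2O3, stoichiometry requires (3/1) × 3.670 = 11.01 mol H2; 5.935 mol is available, so H2 is limiting.
n(Fe2O3) consumed = (1/3) × 5.935 = 1.978 mol; remaining = 3.670 − 1.978 = 1.692 mol
m(Fe2O3) = 1.692 × 159.69 = 270.2 g

270 g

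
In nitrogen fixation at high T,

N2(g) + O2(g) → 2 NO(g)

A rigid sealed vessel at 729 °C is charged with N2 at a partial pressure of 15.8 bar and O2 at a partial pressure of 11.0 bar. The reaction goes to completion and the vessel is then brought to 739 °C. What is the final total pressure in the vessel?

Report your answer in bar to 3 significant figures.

At constant V, partial pressures at 729 °C are proportional to moles, so apply stoichiometry directly to pressures.
P(O2) required for 15.8 bar of N2 = (1/1) × 15.8 = 15.80 bar; available 11.0 bar, so O2 is limiting.
P(N2) remaining = 15.8 − (1/1) × 11.0 = 4.800 bar
P(gaseous products) = (2)/1 × 11.0 = 22.00 bar
P_total at 729 °C = 4.800 + 22.00 = 26.80 bar
Scaling to 739 °C: P = 26.80 × 1012.15/1002.15 = 27.07 bar

27.1 bar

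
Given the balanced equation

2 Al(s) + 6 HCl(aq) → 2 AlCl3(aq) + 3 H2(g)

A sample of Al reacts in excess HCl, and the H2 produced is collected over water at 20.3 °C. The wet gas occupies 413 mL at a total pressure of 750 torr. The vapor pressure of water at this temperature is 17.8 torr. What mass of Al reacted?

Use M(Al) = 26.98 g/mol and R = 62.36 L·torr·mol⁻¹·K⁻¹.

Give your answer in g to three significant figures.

0.297 g

P(H2) = 750 − 17.8 = 732.2 torr
n(H2) = PV/RT = (732.2 × 0.4130) / (62.36 × 293.45) = 0.01652 mol
n(Al) = (2/3) × 0.01652 = 0.01101 mol
m(Al) = 0.01101 × 26.98 = 0.2970 g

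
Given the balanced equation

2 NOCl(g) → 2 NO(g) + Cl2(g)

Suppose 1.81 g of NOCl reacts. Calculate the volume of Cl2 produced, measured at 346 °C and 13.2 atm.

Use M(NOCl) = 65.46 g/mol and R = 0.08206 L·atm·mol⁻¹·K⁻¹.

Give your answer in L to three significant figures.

n(NOCl) = 1.810 / 65.46 = 0.02765 mol
n(Cl2) = (1/2) × 0.02765 = 0.01383 mol
V = nRT/P = 0.01383 × 0.08206 × 619.15 / 13.2 = 0.05323 L

0.0532 L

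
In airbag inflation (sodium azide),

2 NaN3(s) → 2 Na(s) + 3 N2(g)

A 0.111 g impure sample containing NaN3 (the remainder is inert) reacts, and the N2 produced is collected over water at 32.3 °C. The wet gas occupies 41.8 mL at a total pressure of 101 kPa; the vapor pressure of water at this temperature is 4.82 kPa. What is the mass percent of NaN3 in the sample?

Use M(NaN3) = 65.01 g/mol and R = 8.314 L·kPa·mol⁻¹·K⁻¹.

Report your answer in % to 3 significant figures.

61.8 %

P(N2) = 101 − 4.82 = 96.18 kPa
n(N2) = PV/RT = (96.18 × 0.04180) / (8.314 × 305.45) = 0.001583 mol
n(NaN3) = (2/3) × 0.001583 = 0.001055 mol
m(NaN3) = 0.001055 × 65.01 = 0.06859 g
%NaN3 = 0.06859 / 0.111 × 100 = 61.79%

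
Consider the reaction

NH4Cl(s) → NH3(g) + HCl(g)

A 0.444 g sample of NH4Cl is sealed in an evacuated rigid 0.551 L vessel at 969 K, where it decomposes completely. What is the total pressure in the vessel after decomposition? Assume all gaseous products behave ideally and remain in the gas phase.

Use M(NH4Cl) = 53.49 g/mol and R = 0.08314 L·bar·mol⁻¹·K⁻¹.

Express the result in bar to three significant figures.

2.43 bar

n(NH4Cl) = 0.444 / 53.49 = 0.008301 mol
n(gas produced) = (2/1) × 0.008301 = 0.01660 mol
P = nRT/V = 0.01660 × 0.08314 × 969 / 0.551 = 2.427 bar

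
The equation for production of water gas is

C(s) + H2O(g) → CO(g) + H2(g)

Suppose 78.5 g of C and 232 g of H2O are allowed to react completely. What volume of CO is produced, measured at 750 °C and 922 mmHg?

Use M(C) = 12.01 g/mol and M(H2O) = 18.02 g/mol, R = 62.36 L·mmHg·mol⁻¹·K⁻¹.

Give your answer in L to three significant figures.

452 L

n(C) = 78.5 / 12.01 = 6.536 mol
n(H2O) = 232 / 18.02 = 12.87 mol
For 6.536 mol C, stoichiometry requires (1/1) × 6.536 = 6.536 mol H2O; 12.87 mol is available, so C is limiting.
n(CO) = (1/1) × 6.536 = 6.536 mol
V(CO) = nRT/P = 6.536 × 62.36 × 1023.15 / 922 = 452.3 L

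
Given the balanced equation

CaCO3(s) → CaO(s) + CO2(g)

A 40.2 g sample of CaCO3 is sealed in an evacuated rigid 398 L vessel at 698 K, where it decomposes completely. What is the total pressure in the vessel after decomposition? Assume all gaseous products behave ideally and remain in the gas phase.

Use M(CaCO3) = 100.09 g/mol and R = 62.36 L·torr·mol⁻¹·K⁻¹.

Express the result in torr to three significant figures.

43.9 torr

n(CaCO3) = 40.2 / 100.09 = 0.4016 mol
n(gas produced) = (1/1) × 0.4016 = 0.4016 mol
P = nRT/V = 0.4016 × 62.36 × 698 / 398 = 43.92 torr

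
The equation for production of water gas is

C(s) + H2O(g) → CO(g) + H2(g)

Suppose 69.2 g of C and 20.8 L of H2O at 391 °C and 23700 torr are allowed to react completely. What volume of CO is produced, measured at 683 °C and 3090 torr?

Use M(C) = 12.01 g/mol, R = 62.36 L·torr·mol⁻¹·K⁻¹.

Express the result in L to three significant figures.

111 L

n(C) = 69.2 / 12.01 = 5.762 mol
n(H2O) = PV/RT = (23700 × 20.8) / (62.36 × 664.15) = 11.90 mol
For 5.762 mol C, stoichiometry requires (1/1) × 5.762 = 5.762 mol H2O; 11.90 mol is available, so C is limiting.
n(CO) = (1/1) × 5.762 = 5.762 mol
V(CO) = nRT/P = 5.762 × 62.36 × 956.15 / 3090 = 111.2 L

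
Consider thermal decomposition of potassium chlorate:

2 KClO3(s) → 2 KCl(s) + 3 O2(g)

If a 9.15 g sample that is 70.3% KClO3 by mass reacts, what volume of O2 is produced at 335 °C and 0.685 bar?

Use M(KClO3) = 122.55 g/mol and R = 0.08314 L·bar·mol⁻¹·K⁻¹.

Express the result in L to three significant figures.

mass of KClO3 = 9.15 × 70.3/100 = 6.432 g
n(KClO3) = 6.432 / 122.55 = 0.05248 mol
n(O2) = (3/2) × 0.05248 = 0.07872 mol
V = nRT/P = 0.07872 × 0.08314 × 608.15 / 0.685 = 5.811 L

5.81 L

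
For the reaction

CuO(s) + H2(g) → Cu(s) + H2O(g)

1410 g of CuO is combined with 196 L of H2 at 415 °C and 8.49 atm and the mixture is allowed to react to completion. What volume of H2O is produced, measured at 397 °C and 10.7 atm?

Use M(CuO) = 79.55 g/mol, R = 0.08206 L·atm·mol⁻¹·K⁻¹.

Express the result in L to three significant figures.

n(CuO) = 1410 / 79.55 = 17.72 mol
n(H2) = PV/RT = (8.49 × 196) / (0.08206 × 688.15) = 29.47 mol
For 17.72 mol CuO, stoichiometry requires (1/1) × 17.72 = 17.72 mol H2; 29.47 mol is available, so CuO is limiting.
n(H2O) = (1/1) × 17.72 = 17.72 mol
V(H2O) = nRT/P = 17.72 × 0.08206 × 670.15 / 10.7 = 91.07 L

91.1 L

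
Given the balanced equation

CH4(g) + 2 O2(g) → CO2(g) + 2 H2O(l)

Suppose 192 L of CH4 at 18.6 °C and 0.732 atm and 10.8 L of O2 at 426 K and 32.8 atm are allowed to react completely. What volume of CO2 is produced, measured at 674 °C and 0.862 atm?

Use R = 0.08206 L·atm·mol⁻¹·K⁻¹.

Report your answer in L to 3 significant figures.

457 L

n(CH4) = PV/RT = (0.732 × 192) / (0.08206 × 291.75) = 5.870 mol
n(O2) = PV/RT = (32.8 × 10.8) / (0.08206 × 426) = 10.13 mol
For 5.870 mol CH4, stoichiometry requires (2/1) × 5.870 = 11.74 mol O2; 10.13 mol is available, so O2 is limiting.
n(CO2) = (1/2) × 10.13 = 5.065 mol
V(CO2) = nRT/P = 5.065 × 0.08206 × 947.15 / 0.862 = 456.7 L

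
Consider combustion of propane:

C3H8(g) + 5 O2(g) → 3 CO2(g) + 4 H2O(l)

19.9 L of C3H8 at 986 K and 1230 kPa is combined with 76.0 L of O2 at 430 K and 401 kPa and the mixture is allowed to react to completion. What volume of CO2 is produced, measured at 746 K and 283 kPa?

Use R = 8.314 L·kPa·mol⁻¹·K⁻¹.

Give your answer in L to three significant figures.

n(C3H8) = PV/RT = (1230 × 19.9) / (8.314 × 986) = 2.986 mol
n(O2) = PV/RT = (401 × 76.0) / (8.314 × 430) = 8.525 mol
For 2.986 mol C3H8, stoichiometry requires (5/1) × 2.986 = 14.93 mol O2; 8.525 mol is available, so O2 is limiting.
n(CO2) = (3/5) × 8.525 = 5.115 mol
V(CO2) = nRT/P = 5.115 × 8.314 × 746 / 283 = 112.1 L

112 L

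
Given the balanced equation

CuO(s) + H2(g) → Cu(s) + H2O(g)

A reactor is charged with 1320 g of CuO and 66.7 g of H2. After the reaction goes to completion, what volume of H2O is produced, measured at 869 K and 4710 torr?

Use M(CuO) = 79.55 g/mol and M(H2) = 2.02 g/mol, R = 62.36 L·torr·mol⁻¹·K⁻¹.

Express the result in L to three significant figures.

191 L

n(CuO) = 1320 / 79.55 = 16.59 mol
n(H2) = 66.7 / 2.02 = 33.02 mol
For 16.59 mol CuO, stoichiometry requires (1/1) × 16.59 = 16.59 mol H2; 33.02 mol is available, so CuO is limiting.
n(H2O) = (1/1) × 16.59 = 16.59 mol
V(H2O) = nRT/P = 16.59 × 62.36 × 869 / 4710 = 190.9 L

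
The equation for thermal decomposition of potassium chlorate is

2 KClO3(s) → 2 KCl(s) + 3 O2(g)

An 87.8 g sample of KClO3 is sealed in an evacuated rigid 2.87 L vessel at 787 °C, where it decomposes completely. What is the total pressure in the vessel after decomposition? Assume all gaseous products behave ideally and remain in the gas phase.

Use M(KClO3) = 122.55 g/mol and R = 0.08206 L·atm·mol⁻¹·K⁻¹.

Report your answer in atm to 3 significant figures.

n(KClO3) = 87.8 / 122.55 = 0.7164 mol
n(gas produced) = (3/2) × 0.7164 = 1.075 mol
P = nRT/V = 1.075 × 0.08206 × 1060.15 / 2.87 = 32.59 atm

32.6 atm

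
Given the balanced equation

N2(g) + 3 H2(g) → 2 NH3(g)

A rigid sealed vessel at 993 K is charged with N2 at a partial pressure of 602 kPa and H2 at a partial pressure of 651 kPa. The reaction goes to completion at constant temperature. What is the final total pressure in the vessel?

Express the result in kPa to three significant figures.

819 kPa

At constant V, partial pressures at 993 K are proportional to moles, so apply stoichiometry directly to pressures.
P(H2) required for 602 kPa of N2 = (3/1) × 602 = 1806 kPa; available 651 kPa, so H2 is limiting.
P(N2) remaining = 602 − (1/3) × 651 = 385.0 kPa
P(gaseous products) = (2)/3 × 651 = 434.0 kPa
P_total at 993 K = 385.0 + 434.0 = 819.0 kPa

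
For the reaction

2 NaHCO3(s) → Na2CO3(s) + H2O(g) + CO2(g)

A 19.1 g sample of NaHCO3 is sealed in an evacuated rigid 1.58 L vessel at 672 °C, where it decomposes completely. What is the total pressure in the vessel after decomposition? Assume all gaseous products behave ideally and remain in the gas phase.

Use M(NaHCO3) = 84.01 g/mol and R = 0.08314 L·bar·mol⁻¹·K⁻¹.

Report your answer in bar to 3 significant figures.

11.3 bar

n(NaHCO3) = 19.1 / 84.01 = 0.2274 mol
n(gas produced) = (2/2) × 0.2274 = 0.2274 mol
P = nRT/V = 0.2274 × 0.08314 × 945.15 / 1.58 = 11.31 bar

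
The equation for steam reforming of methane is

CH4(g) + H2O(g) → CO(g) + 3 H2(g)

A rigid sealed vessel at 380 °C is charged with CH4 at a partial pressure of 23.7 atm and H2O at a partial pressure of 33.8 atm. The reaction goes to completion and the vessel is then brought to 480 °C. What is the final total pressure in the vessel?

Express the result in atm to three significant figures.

With V and T fixed, P_i ∝ n_i, so the mole ratios apply directly to partial pressures at 380 °C.
P(H2O) required for 23.7 atm of CH4 = (1/1) × 23.7 = 23.70 atm; available 33.8 atm, so CH4 is limiting.
P(H2O) remaining = 33.8 − (1/1) × 23.7 = 10.10 atm
P(gaseous products) = (1+3)/1 × 23.7 = 94.80 atm
P_total at 380 °C = 10.10 + 94.80 = 104.9 atm
Scaling to 480 °C: P = 104.9 × 753.15/653.15 = 121.0 atm

121 atm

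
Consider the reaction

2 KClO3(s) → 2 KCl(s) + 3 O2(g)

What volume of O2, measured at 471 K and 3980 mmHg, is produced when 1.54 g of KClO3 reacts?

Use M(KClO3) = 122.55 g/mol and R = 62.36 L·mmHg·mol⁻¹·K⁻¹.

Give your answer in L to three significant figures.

n(KClO3) = 1.540 / 122.55 = 0.01257 mol
n(O2) = (3/2) × 0.01257 = 0.01886 mol
V = nRT/P = 0.01886 × 62.36 × 471 / 3980 = 0.1392 L

0.139 L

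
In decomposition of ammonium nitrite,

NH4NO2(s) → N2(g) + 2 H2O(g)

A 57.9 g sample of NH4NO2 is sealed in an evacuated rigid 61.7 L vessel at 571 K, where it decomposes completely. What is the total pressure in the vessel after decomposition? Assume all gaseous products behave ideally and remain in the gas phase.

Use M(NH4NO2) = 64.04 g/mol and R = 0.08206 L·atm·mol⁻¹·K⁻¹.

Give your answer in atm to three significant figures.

n(NH4NO2) = 57.9 / 64.04 = 0.9041 mol
n(gas produced) = (3/1) × 0.9041 = 2.712 mol
P = nRT/V = 2.712 × 0.08206 × 571 / 61.7 = 2.060 atm

2.06 atm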